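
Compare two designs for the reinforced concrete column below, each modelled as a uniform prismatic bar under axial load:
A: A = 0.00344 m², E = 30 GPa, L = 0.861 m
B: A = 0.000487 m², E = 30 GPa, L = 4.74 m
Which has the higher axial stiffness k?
Model: a uniform prismatic bar under axial load, so k = (A·E) / L (SI units).
  A: k = (0.00344 × (3 × 10¹⁰)) / 0.861 = 1.199 × 10⁸ N/m = 119.9 MN/m
  B: k = (0.000487 × (3 × 10¹⁰)) / 4.74 = 3.082 × 10⁶ N/m = 3.082 MN/m
119.9 MN/m > 3.082 MN/m, so A is larger.
Final answer: A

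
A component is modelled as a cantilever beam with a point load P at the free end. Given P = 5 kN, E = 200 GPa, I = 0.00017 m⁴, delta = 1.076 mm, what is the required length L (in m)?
Model: a cantilever beam with a point load P at the free end, so delta = (P·L^3) / (3·E·I).
Solve for L: L = ((3·delta·E·I) / P)^(1/3).
Convert to SI units:
  P = 5 kN = 5000 N
  E = 200 GPa = 2 × 10¹¹ Pa
  delta = 1.076 mm = 0.001076 m
Substitute:
  L = ((3 × 0.001076 × (2 × 10¹¹) × 0.00017) / 5000)^(1/3)
  L = 2.8 m
Final answer: L = 2.8 m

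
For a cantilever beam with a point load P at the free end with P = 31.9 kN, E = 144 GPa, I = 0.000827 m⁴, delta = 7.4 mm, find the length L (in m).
Model: a cantilever beam with a point load P at the free end, so delta = (P·L^3) / (3·E·I).
Solve for L: L = ((3·delta·E·I) / P)^(1/3).
Convert to SI units:
  P = 31.9 kN = 31900 N
  E = 144 GPa = 1.44 × 10¹¹ Pa
  delta = 7.4 mm = 0.0074 m
Substitute:
  L = ((3 × 0.0074 × (1.44 × 10¹¹) × 0.000827) / 31900)^(1/3)
  L = 4.36 m
Final answer: L = 4.36 m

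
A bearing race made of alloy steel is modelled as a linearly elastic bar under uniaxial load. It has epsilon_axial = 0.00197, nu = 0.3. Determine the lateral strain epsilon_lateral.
Model: a linearly elastic bar under uniaxial load, so epsilon_lateral = -nu·epsilon_axial.
Substitute:
  epsilon_lateral = -(0.3 × 0.00197)
  epsilon_lateral = -0.000591
Final answer: epsilon_lateral = -0.000591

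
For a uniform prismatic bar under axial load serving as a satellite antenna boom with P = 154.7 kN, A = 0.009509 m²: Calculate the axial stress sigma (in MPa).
Model: a uniform prismatic bar under axial load, so sigma = P / A.
Convert to SI units:
  P = 154.7 kN = 154700 N
Substitute:
  sigma = 154700 / 0.009509
  sigma = 1.627 × 10⁷ Pa
Convert: sigma = 1.627 × 10⁷ Pa = 16.27 MPa
Final answer: sigma = 16.27 MPa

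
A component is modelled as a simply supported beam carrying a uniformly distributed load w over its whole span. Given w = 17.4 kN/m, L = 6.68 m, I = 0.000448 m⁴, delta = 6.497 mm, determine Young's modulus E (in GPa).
Model: a simply supported beam carrying a uniformly distributed load w over its whole span, so delta = (5·w·L^4) / (384·E·I).
Solve for E: E = (5·w·L^4) / (384·delta·I).
Convert to SI units:
  w = 17.4 kN/m = 17400 N/m
  delta = 6.497 mm = 0.006497 m
Substitute:
  E = (5 × 17400 × 6.68^4) / (384 × 0.006497 × 0.000448)
  E = 1.55 × 10¹¹ Pa
Convert: E = 1.55 × 10¹¹ Pa = 155 GPa
Final answer: E = 155 GPa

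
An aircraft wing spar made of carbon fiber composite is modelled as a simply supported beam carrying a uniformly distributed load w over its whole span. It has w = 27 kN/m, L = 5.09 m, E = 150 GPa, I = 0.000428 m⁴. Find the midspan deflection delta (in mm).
Model: a simply supported beam carrying a uniformly distributed load w over its whole span, so delta = (5·w·L^4) / (384·E·I).
Convert to SI units:
  w = 27 kN/m = 27000 N/m
  E = 150 GPa = 1.5 × 10¹¹ Pa
Substitute:
  delta = (5 × 27000 × 5.09^4) / (384 × (1.5 × 10¹¹) × 0.000428)
  delta = 0.003676 m
Convert: delta = 0.003676 m = 3.676 mm
Final answer: delta = 3.676 mm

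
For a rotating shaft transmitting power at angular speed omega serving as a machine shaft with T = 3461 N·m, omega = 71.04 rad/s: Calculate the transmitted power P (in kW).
Model: a rotating shaft transmitting power at angular speed omega, so P = T·omega.
Substitute:
  P = 3461 × 71.04
  P = 245900 W
Convert: P = 245900 W = 245.9 kW
Final answer: P = 245.9 kW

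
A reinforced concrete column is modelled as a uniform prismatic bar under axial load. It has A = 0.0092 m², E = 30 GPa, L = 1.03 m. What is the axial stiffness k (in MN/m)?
Model: a uniform prismatic bar under axial load, so k = (A·E) / L.
Convert to SI units:
  E = 30 GPa = 3 × 10¹⁰ Pa
Substitute:
  k = (0.0092 × (3 × 10¹⁰)) / 1.03
  k = 2.68 × 10⁸ N/m
Convert: k = 2.68 × 10⁸ N/m = 268 MN/m
Final answer: k = 268 MN/m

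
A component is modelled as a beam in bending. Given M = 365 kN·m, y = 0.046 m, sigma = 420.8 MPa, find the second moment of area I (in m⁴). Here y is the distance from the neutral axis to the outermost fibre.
Model: a beam in bending, so sigma = (M·y) / I.
Solve for I: I = (M·y) / sigma.
Convert to SI units:
  M = 365 kN·m = 365000 N·m
  sigma = 420.8 MPa = 4.208 × 10⁸ Pa
Substitute:
  I = (365000 × 0.046) / (4.208 × 10⁸)
  I = 3.99 × 10⁻⁵ m⁴
Final answer: I = 3.99 × 10⁻⁵ m⁴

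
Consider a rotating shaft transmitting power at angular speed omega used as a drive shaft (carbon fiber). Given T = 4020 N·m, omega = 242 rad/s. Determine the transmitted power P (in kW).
Model: a rotating shaft transmitting power at angular speed omega, so P = T·omega.
Substitute:
  P = 4020 × 242
  P = 972800 W
Convert: P = 972800 W = 972.8 kW
Final answer: P = 972.8 kW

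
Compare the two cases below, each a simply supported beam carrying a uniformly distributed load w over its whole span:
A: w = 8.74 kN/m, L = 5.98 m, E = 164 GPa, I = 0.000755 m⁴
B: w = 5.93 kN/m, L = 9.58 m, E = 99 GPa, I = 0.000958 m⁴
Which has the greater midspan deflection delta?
Model: a simply supported beam carrying a uniformly distributed load w over its whole span, so delta = (5·w·L^4) / (384·E·I) (SI units).
  A: delta = (5 × 8740 × 5.98^4) / (384 × (1.64 × 10¹¹) × 0.000755) = 0.001175 m = 1.175 mm
  B: delta = (5 × 5930 × 9.58^4) / (384 × (9.9 × 10¹⁰) × 0.000958) = 0.006857 m = 6.857 mm
6.857 mm > 1.175 mm, so B is larger.
Final answer: B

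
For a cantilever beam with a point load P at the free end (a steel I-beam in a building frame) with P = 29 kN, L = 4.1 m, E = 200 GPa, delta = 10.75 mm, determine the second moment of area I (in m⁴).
Model: a cantilever beam with a point load P at the free end, so delta = (P·L^3) / (3·E·I).
Solve for I: I = (P·L^3) / (3·delta·E).
Convert to SI units:
  P = 29 kN = 29000 N
  E = 200 GPa = 2 × 10¹¹ Pa
  delta = 10.75 mm = 0.01075 m
Substitute:
  I = (29000 × 4.1^3) / (3 × 0.01075 × (2 × 10¹¹))
  I = 0.0003099 m⁴
Final answer: I = 0.0003099 m⁴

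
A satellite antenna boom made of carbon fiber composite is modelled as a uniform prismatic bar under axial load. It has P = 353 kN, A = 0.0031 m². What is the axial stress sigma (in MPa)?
Model: a uniform prismatic bar under axial load, so sigma = P / A.
Convert to SI units:
  P = 353 kN = 353000 N
Substitute:
  sigma = 353000 / 0.0031
  sigma = 1.139 × 10⁸ Pa
Convert: sigma = 1.139 × 10⁸ Pa = 113.9 MPa
Final answer: sigma = 113.9 MPa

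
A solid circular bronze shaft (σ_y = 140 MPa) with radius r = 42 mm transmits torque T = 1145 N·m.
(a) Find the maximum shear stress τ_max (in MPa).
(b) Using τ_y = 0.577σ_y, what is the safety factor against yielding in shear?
(a) For a solid circular shaft, τ_max = T·r/J with J = π·r^4/2, i.e. τ_max = 2·T / (π·r^3). Convert r = 42 mm = 0.042 m.
  τ_max = (2 × 1145) / (π × 0.042^3) = 9.839 × 10⁶ Pa = 9.839 MPa
(b) τ_y = 0.577 × 140 = 80.78 MPa
  SF = τ_y/τ_max = 80.78 / 9.839 = 8.21
Final answer: (a) τ_max = 9.839 MPa, (b) SF = 8.21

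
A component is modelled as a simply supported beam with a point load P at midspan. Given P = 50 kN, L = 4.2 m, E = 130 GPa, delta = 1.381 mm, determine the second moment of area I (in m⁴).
Model: a simply supported beam with a point load P at midspan, so delta = (P·L^3) / (48·E·I).
Solve for I: I = (P·L^3) / (48·delta·E).
Convert to SI units:
  P = 50 kN = 50000 N
  E = 130 GPa = 1.3 × 10¹¹ Pa
  delta = 1.381 mm = 0.001381 m
Substitute:
  I = (50000 × 4.2^3) / (48 × 0.001381 × (1.3 × 10¹¹))
  I = 0.0004299 m⁴
Final answer: I = 0.0004299 m⁴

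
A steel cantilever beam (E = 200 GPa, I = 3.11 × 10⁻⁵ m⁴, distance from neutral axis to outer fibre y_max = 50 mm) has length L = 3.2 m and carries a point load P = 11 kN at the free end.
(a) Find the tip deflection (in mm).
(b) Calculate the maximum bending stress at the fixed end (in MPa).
(a) Tip deflection of a cantilever with an end point load: δ = P·L^3 / (3·E·I). Convert P = 11 kN = 11000 N, E = 200 GPa = 2 × 10¹¹ Pa.
  δ = (11000 × 3.2^3) / (3 × (2 × 10¹¹) × (3.11 × 10⁻⁵)) = 0.01932 m = 19.32 mm
(b) Maximum bending moment at the fixed end: M = P·L = 11000 × 3.2 = 35200 N·m. Convert y_max = 50 mm = 0.05 m.
  σ = M·y_max / I = (35200 × 0.05) / (3.11 × 10⁻⁵) = 5.659 × 10⁷ Pa = 56.59 MPa
Final answer: (a) δ = 19.32 mm, (b) σ = 56.59 MPa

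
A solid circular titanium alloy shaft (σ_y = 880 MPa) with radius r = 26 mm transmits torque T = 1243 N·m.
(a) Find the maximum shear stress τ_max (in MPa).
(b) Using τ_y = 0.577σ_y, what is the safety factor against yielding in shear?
(a) For a solid circular shaft, τ_max = T·r/J with J = π·r^4/2, i.e. τ_max = 2·T / (π·r^3). Convert r = 26 mm = 0.026 m.
  τ_max = (2 × 1243) / (π × 0.026^3) = 4.502 × 10⁷ Pa = 45.02 MPa
(b) τ_y = 0.577 × 880 = 507.76 MPa
  SF = τ_y/τ_max = 507.76 / 45.02 = 11.28
Final answer: (a) τ_max = 45.02 MPa, (b) SF = 11.28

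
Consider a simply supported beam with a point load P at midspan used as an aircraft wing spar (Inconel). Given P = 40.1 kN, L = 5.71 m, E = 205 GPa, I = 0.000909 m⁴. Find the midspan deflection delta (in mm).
Model: a simply supported beam with a point load P at midspan, so delta = (P·L^3) / (48·E·I).
Convert to SI units:
  P = 40.1 kN = 40100 N
  E = 205 GPa = 2.05 × 10¹¹ Pa
Substitute:
  delta = (40100 × 5.71^3) / (48 × (2.05 × 10¹¹) × 0.000909)
  delta = 0.0008346 m
Convert: delta = 0.0008346 m = 0.8346 mm
Final answer: delta = 0.8346 mm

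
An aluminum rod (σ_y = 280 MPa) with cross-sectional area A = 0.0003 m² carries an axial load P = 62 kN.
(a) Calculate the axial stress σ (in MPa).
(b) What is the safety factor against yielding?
(a) Axial stress σ = P/A. Convert P = 62 kN = 62000 N.
  σ = 62000 / 0.0003 = 2.067 × 10⁸ Pa = 206.7 MPa
(b) Safety factor SF = σ_y/σ = 280 / 206.7 = 1.355
Final answer: (a) σ = 206.7 MPa, (b) SF = 1.355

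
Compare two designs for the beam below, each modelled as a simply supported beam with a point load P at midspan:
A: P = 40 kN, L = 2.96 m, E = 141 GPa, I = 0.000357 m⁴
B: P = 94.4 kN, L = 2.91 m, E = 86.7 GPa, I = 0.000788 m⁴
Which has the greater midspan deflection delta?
Model: a simply supported beam with a point load P at midspan, so delta = (P·L^3) / (48·E·I) (SI units).
  A: delta = (40000 × 2.96^3) / (48 × (1.41 × 10¹¹) × 0.000357) = 0.0004293 m = 0.4293 mm
  B: delta = (94400 × 2.91^3) / (48 × (8.67 × 10¹⁰) × 0.000788) = 0.0007094 m = 0.7094 mm
0.7094 mm > 0.4293 mm, so B is larger.
Final answer: B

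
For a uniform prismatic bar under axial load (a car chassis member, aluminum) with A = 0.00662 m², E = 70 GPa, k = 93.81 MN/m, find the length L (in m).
Model: a uniform prismatic bar under axial load, so k = (A·E) / L.
Solve for L: L = (A·E) / k.
Convert to SI units:
  E = 70 GPa = 7 × 10¹⁰ Pa
  k = 93.81 MN/m = 9.381 × 10⁷ N/m
Substitute:
  L = (0.00662 × (7 × 10¹⁰)) / (9.381 × 10⁷)
  L = 4.94 m
Final answer: L = 4.94 m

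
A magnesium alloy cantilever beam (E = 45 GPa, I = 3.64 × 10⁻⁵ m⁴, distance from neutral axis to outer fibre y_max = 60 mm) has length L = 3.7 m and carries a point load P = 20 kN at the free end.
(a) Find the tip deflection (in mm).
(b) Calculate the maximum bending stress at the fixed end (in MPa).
(a) Tip deflection of a cantilever with an end point load: δ = P·L^3 / (3·E·I). Convert P = 20 kN = 20000 N, E = 45 GPa = 4.5 × 10¹⁰ Pa.
  δ = (20000 × 3.7^3) / (3 × (4.5 × 10¹⁰) × (3.64 × 10⁻⁵)) = 0.2062 m = 206.2 mm
(b) Maximum bending moment at the fixed end: M = P·L = 20000 × 3.7 = 74000 N·m. Convert y_max = 60 mm = 0.06 m.
  σ = M·y_max / I = (74000 × 0.06) / (3.64 × 10⁻⁵) = 1.22 × 10⁸ Pa = 122 MPa
Final answer: (a) δ = 206.2 mm, (b) σ = 122 MPa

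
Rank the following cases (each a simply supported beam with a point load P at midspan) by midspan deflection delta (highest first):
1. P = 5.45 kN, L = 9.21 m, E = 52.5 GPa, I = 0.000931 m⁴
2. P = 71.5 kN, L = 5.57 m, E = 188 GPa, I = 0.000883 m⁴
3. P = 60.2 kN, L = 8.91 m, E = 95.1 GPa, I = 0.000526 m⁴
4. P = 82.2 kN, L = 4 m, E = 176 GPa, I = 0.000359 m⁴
Model: a simply supported beam with a point load P at midspan, so delta = (P·L^3) / (48·E·I) (SI units).
  Case 1: delta = (5450 × 9.21^3) / (48 × (5.25 × 10¹⁰) × 0.000931) = 0.001815 m = 1.815 mm
  Case 2: delta = (71500 × 5.57^3) / (48 × (1.88 × 10¹¹) × 0.000883) = 0.001551 m = 1.551 mm
  Case 3: delta = (60200 × 8.91^3) / (48 × (9.51 × 10¹⁰) × 0.000526) = 0.01773 m = 17.73 mm
  Case 4: delta = (82200 × 4^3) / (48 × (1.76 × 10¹¹) × 0.000359) = 0.001735 m = 1.735 mm
Ordering: 17.73 mm (case 3) > 1.815 mm (case 1) > 1.735 mm (case 4) > 1.551 mm (case 2)
Final answer: 3, 1, 4, 2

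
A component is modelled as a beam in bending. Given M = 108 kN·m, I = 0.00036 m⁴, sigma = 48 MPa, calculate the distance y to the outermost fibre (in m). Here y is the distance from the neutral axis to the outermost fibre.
Model: a beam in bending, so sigma = (M·y) / I.
Solve for y: y = (sigma·I) / M.
Convert to SI units:
  M = 108 kN·m = 108000 N·m
  sigma = 48 MPa = 4.8 × 10⁷ Pa
Substitute:
  y = ((4.8 × 10⁷) × 0.00036) / 108000
  y = 0.16 m
Final answer: y = 0.16 m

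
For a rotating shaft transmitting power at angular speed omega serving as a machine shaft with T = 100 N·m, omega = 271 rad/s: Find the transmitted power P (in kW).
Model: a rotating shaft transmitting power at angular speed omega, so P = T·omega.
Substitute:
  P = 100 × 271
  P = 27100 W
Convert: P = 27100 W = 27.1 kW
Final answer: P = 27.1 kW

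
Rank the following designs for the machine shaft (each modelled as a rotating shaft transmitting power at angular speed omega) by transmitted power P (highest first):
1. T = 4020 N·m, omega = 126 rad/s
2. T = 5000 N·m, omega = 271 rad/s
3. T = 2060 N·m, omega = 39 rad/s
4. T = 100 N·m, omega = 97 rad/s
Model: a rotating shaft transmitting power at angular speed omega, so P = T·omega (SI units).
  Case 1: P = 4020 × 126 = 506500 W = 506.5 kW
  Case 2: P = 5000 × 271 = 1.355 × 10⁶ W = 1355 kW
  Case 3: P = 2060 × 39 = 80340 W = 80.34 kW
  Case 4: P = 100 × 97 = 9700 W = 9.7 kW
Ordering: 1355 kW (case 2) > 506.5 kW (case 1) > 80.34 kW (case 3) > 9.7 kW (case 4)
Final answer: 2, 1, 3, 4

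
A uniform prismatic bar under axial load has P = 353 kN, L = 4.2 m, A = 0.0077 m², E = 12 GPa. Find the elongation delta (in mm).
Model: a uniform prismatic bar under axial load, so delta = (P·L) / (A·E).
Convert to SI units:
  P = 353 kN = 353000 N
  E = 12 GPa = 1.2 × 10¹⁰ Pa
Substitute:
  delta = (353000 × 4.2) / (0.0077 × (1.2 × 10¹⁰))
  delta = 0.01605 m
Convert: delta = 0.01605 m = 16.05 mm
Final answer: delta = 16.05 mm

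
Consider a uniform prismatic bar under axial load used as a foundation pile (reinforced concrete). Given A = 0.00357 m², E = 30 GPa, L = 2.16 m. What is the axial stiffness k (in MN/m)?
Model: a uniform prismatic bar under axial load, so k = (A·E) / L.
Convert to SI units:
  E = 30 GPa = 3 × 10¹⁰ Pa
Substitute:
  k = (0.00357 × (3 × 10¹⁰)) / 2.16
  k = 4.958 × 10⁷ N/m
Convert: k = 4.958 × 10⁷ N/m = 49.58 MN/m
Final answer: k = 49.58 MN/m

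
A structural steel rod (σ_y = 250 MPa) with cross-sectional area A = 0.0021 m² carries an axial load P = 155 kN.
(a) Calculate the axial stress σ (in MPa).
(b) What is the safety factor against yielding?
(a) Axial stress σ = P/A. Convert P = 155 kN = 155000 N.
  σ = 155000 / 0.0021 = 7.381 × 10⁷ Pa = 73.81 MPa
(b) Safety factor SF = σ_y/σ = 250 / 73.81 = 3.387
Final answer: (a) σ = 73.81 MPa, (b) SF = 3.387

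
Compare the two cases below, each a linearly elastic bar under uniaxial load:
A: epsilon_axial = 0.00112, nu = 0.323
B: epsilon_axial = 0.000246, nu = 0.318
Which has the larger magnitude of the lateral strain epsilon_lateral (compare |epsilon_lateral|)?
Model: a linearly elastic bar under uniaxial load, so epsilon_lateral = -nu·epsilon_axial (SI units).
  A: epsilon_lateral = -(0.323 × 0.00112) = -0.0003618
  B: epsilon_lateral = -(0.318 × 0.000246) = -7.823 × 10⁻⁵
|epsilon_lateral|: A = 0.0003618, B = 7.823 × 10⁻⁵, so A is larger in magnitude.
Final answer: A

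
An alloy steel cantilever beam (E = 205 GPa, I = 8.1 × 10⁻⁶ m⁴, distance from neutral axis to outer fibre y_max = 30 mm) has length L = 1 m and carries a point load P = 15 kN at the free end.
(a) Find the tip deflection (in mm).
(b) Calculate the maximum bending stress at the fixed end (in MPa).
(a) Tip deflection of a cantilever with an end point load: δ = P·L^3 / (3·E·I). Convert P = 15 kN = 15000 N, E = 205 GPa = 2.05 × 10¹¹ Pa.
  δ = (15000 × 1^3) / (3 × (2.05 × 10¹¹) × (8.1 × 10⁻⁶)) = 0.003011 m = 3.011 mm
(b) Maximum bending moment at the fixed end: M = P·L = 15000 × 1 = 15000 N·m. Convert y_max = 30 mm = 0.03 m.
  σ = M·y_max / I = (15000 × 0.03) / (8.1 × 10⁻⁶) = 5.556 × 10⁷ Pa = 55.56 MPa
Final answer: (a) δ = 3.011 mm, (b) σ = 55.56 MPa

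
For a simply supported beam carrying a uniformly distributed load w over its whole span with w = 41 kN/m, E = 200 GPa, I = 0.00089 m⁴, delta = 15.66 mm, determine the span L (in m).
Model: a simply supported beam carrying a uniformly distributed load w over its whole span, so delta = (5·w·L^4) / (384·E·I).
Solve for L: L = ((384·delta·E·I) / (5·w))^(1/4).
Convert to SI units:
  w = 41 kN/m = 41000 N/m
  E = 200 GPa = 2 × 10¹¹ Pa
  delta = 15.66 mm = 0.01566 m
Substitute:
  L = ((384 × 0.01566 × (2 × 10¹¹) × 0.00089) / (5 × 41000))^(1/4)
  L = 8.501 m
Final answer: L = 8.501 m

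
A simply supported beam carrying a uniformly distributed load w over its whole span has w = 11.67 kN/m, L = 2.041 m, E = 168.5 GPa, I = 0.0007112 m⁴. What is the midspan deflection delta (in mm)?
Model: a simply supported beam carrying a uniformly distributed load w over its whole span, so delta = (5·w·L^4) / (384·E·I).
Convert to SI units:
  w = 11.67 kN/m = 11670 N/m
  E = 168.5 GPa = 1.685 × 10¹¹ Pa
Substitute:
  delta = (5 × 11670 × 2.041^4) / (384 × (1.685 × 10¹¹) × 0.0007112)
  delta = 2.2 × 10⁻⁵ m
Convert: delta = 2.2 × 10⁻⁵ m = 0.022 mm
Final answer: delta = 0.022 mm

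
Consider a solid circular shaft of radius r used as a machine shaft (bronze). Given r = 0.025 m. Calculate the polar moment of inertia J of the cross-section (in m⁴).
Model: a solid circular shaft of radius r, so J = (π·r^4) / 2.
Substitute:
  J = (π × 0.025^4) / 2
  J = 6.136 × 10⁻⁷ m⁴
Final answer: J = 6.136 × 10⁻⁷ m⁴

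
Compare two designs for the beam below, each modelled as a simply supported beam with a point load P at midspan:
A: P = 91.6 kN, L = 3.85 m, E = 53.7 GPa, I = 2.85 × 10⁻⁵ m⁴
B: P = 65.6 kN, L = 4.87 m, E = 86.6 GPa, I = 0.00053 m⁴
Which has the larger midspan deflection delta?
Model: a simply supported beam with a point load P at midspan, so delta = (P·L^3) / (48·E·I) (SI units).
  A: delta = (91600 × 3.85^3) / (48 × (5.37 × 10¹⁰) × (2.85 × 10⁻⁵)) = 0.07116 m = 71.16 mm
  B: delta = (65600 × 4.87^3) / (48 × (8.66 × 10¹⁰) × 0.00053) = 0.003439 m = 3.439 mm
71.16 mm > 3.439 mm, so A is larger.
Final answer: A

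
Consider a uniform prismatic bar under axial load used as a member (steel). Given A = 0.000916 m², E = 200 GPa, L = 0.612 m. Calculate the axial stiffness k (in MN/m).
Model: a uniform prismatic bar under axial load, so k = (A·E) / L.
Convert to SI units:
  E = 200 GPa = 2 × 10¹¹ Pa
Substitute:
  k = (0.000916 × (2 × 10¹¹)) / 0.612
  k = 2.993 × 10⁸ N/m
Convert: k = 2.993 × 10⁸ N/m = 299.3 MN/m
Final answer: k = 299.3 MN/m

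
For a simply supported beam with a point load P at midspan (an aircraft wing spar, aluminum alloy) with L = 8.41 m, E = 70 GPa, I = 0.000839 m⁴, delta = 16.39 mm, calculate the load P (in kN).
Model: a simply supported beam with a point load P at midspan, so delta = (P·L^3) / (48·E·I).
Solve for P: P = (48·delta·E·I) / L^3.
Convert to SI units:
  E = 70 GPa = 7 × 10¹⁰ Pa
  delta = 16.39 mm = 0.01639 m
Substitute:
  P = (48 × 0.01639 × (7 × 10¹⁰) × 0.000839) / 8.41^3
  P = 77680 N
Convert: P = 77680 N = 77.68 kN
Final answer: P = 77.68 kN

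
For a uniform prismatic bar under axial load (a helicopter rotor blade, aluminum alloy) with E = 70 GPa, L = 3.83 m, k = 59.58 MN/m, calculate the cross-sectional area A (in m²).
Model: a uniform prismatic bar under axial load, so k = (A·E) / L.
Solve for A: A = (k·L) / E.
Convert to SI units:
  E = 70 GPa = 7 × 10¹⁰ Pa
  k = 59.58 MN/m = 5.958 × 10⁷ N/m
Substitute:
  A = ((5.958 × 10⁷) × 3.83) / (7 × 10¹⁰)
  A = 0.00326 m²
Final answer: A = 0.00326 m²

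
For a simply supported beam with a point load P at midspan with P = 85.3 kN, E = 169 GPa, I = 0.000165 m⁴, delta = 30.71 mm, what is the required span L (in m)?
Model: a simply supported beam with a point load P at midspan, so delta = (P·L^3) / (48·E·I).
Solve for L: L = ((48·delta·E·I) / P)^(1/3).
Convert to SI units:
  P = 85.3 kN = 85300 N
  E = 169 GPa = 1.69 × 10¹¹ Pa
  delta = 30.71 mm = 0.03071 m
Substitute:
  L = ((48 × 0.03071 × (1.69 × 10¹¹) × 0.000165) / 85300)^(1/3)
  L = 7.84 m
Final answer: L = 7.84 m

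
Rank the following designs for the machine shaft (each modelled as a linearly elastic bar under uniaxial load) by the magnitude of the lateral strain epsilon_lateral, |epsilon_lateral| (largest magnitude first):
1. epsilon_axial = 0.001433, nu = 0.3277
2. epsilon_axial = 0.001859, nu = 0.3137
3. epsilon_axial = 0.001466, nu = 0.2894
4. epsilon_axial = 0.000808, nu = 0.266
Model: a linearly elastic bar under uniaxial load, so epsilon_lateral = -nu·epsilon_axial (SI units).
  Case 1: epsilon_lateral = -(0.3277 × 0.001433) = -0.0004696
  Case 2: epsilon_lateral = -(0.3137 × 0.001859) = -0.0005832
  Case 3: epsilon_lateral = -(0.2894 × 0.001466) = -0.0004243
  Case 4: epsilon_lateral = -(0.266 × 0.000808) = -0.0002149
Ordering by |epsilon_lateral|: 0.0005832 (case 2) > 0.0004696 (case 1) > 0.0004243 (case 3) > 0.0002149 (case 4)
Final answer: 2, 1, 3, 4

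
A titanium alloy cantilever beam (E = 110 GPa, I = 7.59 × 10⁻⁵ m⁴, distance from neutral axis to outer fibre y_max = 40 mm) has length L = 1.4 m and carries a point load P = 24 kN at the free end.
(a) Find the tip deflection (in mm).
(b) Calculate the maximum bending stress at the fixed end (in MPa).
(a) Tip deflection of a cantilever with an end point load: δ = P·L^3 / (3·E·I). Convert P = 24 kN = 24000 N, E = 110 GPa = 1.1 × 10¹¹ Pa.
  δ = (24000 × 1.4^3) / (3 × (1.1 × 10¹¹) × (7.59 × 10⁻⁵)) = 0.002629 m = 2.629 mm
(b) Maximum bending moment at the fixed end: M = P·L = 24000 × 1.4 = 33600 N·m. Convert y_max = 40 mm = 0.04 m.
  σ = M·y_max / I = (33600 × 0.04) / (7.59 × 10⁻⁵) = 1.771 × 10⁷ Pa = 17.71 MPa
Final answer: (a) δ = 2.629 mm, (b) σ = 17.71 MPa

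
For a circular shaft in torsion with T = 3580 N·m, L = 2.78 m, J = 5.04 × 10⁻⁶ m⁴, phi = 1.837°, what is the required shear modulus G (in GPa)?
Model: a circular shaft in torsion, so phi = (T·L) / (G·J).
Solve for G: G = (T·L) / (phi·J).
Convert to SI units:
  phi = 1.837° = 0.03206 rad
Substitute:
  G = (3580 × 2.78) / (0.03206 × (5.04 × 10⁻⁶))
  G = 6.159 × 10¹⁰ Pa
Convert: G = 6.159 × 10¹⁰ Pa = 61.59 GPa
Final answer: G = 61.59 GPa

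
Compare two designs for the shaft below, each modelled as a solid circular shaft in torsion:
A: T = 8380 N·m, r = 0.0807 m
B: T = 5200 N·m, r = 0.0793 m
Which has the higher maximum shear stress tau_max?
Model: a solid circular shaft in torsion, so tau_max = (2·T) / (π·r^3) (SI units).
  A: tau_max = (2 × 8380) / (π × 0.0807^3) = 1.015 × 10⁷ Pa = 10.15 MPa
  B: tau_max = (2 × 5200) / (π × 0.0793^3) = 6.638 × 10⁶ Pa = 6.638 MPa
10.15 MPa > 6.638 MPa, so A is larger.
Final answer: A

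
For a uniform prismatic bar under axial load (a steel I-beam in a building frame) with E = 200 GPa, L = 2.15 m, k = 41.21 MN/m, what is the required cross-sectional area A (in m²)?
Model: a uniform prismatic bar under axial load, so k = (A·E) / L.
Solve for A: A = (k·L) / E.
Convert to SI units:
  E = 200 GPa = 2 × 10¹¹ Pa
  k = 41.21 MN/m = 4.121 × 10⁷ N/m
Substitute:
  A = ((4.121 × 10⁷) × 2.15) / (2 × 10¹¹)
  A = 0.000443 m²
Final answer: A = 0.000443 m²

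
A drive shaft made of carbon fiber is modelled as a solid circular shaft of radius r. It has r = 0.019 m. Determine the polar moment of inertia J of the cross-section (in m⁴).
Model: a solid circular shaft of radius r, so J = (π·r^4) / 2.
Substitute:
  J = (π × 0.019^4) / 2
  J = 2.047 × 10⁻⁷ m⁴
Final answer: J = 2.047 × 10⁻⁷ m⁴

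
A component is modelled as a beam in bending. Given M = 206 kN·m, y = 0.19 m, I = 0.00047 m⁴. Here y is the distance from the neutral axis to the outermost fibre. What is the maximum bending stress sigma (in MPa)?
Model: a beam in bending, so sigma = (M·y) / I.
Convert to SI units:
  M = 206 kN·m = 206000 N·m
Substitute:
  sigma = (206000 × 0.19) / 0.00047
  sigma = 8.328 × 10⁷ Pa
Convert: sigma = 8.328 × 10⁷ Pa = 83.28 MPa
Final answer: sigma = 83.28 MPa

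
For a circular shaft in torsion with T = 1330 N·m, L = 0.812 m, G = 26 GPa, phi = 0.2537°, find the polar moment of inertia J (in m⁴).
Model: a circular shaft in torsion, so phi = (T·L) / (G·J).
Solve for J: J = (T·L) / (phi·G).
Convert to SI units:
  G = 26 GPa = 2.6 × 10¹⁰ Pa
  phi = 0.2537° = 0.004428 rad
Substitute:
  J = (1330 × 0.812) / (0.004428 × (2.6 × 10¹⁰))
  J = 9.381 × 10⁻⁶ m⁴
Final answer: J = 9.381 × 10⁻⁶ m⁴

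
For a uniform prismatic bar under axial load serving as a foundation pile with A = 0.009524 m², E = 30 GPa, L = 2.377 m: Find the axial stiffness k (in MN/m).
Model: a uniform prismatic bar under axial load, so k = (A·E) / L.
Convert to SI units:
  E = 30 GPa = 3 × 10¹⁰ Pa
Substitute:
  k = (0.009524 × (3 × 10¹⁰)) / 2.377
  k = 1.202 × 10⁸ N/m
Convert: k = 1.202 × 10⁸ N/m = 120.2 MN/m
Final answer: k = 120.2 MN/m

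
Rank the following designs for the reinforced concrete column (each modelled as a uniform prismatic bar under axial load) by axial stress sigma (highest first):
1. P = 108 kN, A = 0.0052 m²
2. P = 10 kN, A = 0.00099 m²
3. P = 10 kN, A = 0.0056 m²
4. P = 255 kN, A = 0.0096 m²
Model: a uniform prismatic bar under axial load, so sigma = P / A (SI units).
  Case 1: sigma = 108000 / 0.0052 = 2.077 × 10⁷ Pa = 20.77 MPa
  Case 2: sigma = 10000 / 0.00099 = 1.01 × 10⁷ Pa = 10.1 MPa
  Case 3: sigma = 10000 / 0.0056 = 1.786 × 10⁶ Pa = 1.786 MPa
  Case 4: sigma = 255000 / 0.0096 = 2.656 × 10⁷ Pa = 26.56 MPa
Ordering: 26.56 MPa (case 4) > 20.77 MPa (case 1) > 10.1 MPa (case 2) > 1.786 MPa (case 3)
Final answer: 4, 1, 2, 3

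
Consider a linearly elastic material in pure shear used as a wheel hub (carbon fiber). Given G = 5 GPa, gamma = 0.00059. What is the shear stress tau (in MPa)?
Model: a linearly elastic material in pure shear, so tau = G·gamma.
Convert to SI units:
  G = 5 GPa = 5 × 10⁹ Pa
Substitute:
  tau = (5 × 10⁹) × 0.00059
  tau = 2.95 × 10⁶ Pa
Convert: tau = 2.95 × 10⁶ Pa = 2.95 MPa
Final answer: tau = 2.95 MPa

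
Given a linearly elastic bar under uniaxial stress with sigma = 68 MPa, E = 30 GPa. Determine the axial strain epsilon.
Model: a linearly elastic bar under uniaxial stress, so epsilon = sigma / E.
Convert to SI units:
  sigma = 68 MPa = 6.8 × 10⁷ Pa
  E = 30 GPa = 3 × 10¹⁰ Pa
Substitute:
  epsilon = (6.8 × 10⁷) / (3 × 10¹⁰)
  epsilon = 0.002267
Final answer: epsilon = 0.002267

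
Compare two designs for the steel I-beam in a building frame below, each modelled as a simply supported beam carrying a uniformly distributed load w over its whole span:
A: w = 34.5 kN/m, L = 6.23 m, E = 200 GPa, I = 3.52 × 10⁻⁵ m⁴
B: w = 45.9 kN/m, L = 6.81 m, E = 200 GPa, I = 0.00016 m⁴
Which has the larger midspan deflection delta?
Model: a simply supported beam carrying a uniformly distributed load w over its whole span, so delta = (5·w·L^4) / (384·E·I) (SI units).
  A: delta = (5 × 34500 × 6.23^4) / (384 × (2 × 10¹¹) × (3.52 × 10⁻⁵)) = 0.09613 m = 96.13 mm
  B: delta = (5 × 45900 × 6.81^4) / (384 × (2 × 10¹¹) × 0.00016) = 0.04017 m = 40.17 mm
96.13 mm > 40.17 mm, so A is larger.
Final answer: A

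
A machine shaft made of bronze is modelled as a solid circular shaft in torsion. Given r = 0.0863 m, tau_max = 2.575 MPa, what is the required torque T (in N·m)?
Model: a solid circular shaft in torsion, so tau_max = (2·T) / (π·r^3).
Solve for T: T = (π·tau_max·r^3) / 2.
Convert to SI units:
  tau_max = 2.575 MPa = 2.575 × 10⁶ Pa
Substitute:
  T = (π × (2.575 × 10⁶) × 0.0863^3) / 2
  T = 2600 N·m
Final answer: T = 2600 N·m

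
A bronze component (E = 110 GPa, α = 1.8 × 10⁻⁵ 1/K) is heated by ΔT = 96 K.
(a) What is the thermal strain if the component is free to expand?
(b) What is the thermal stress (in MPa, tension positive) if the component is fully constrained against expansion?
(a) Free thermal strain ε_th = α·ΔT = (1.8 × 10⁻⁵) × 96 = 0.001728
(b) Fully constrained, the expansion is suppressed, so σ = -E·α·ΔT. Convert E = 110 GPa = 1.1 × 10¹¹ Pa.
  σ = -(1.1 × 10¹¹) × (1.8 × 10⁻⁵) × 96 = -1.901 × 10⁸ Pa = -190.1 MPa (compressive)
Final answer: (a) ε_th = 0.001728, (b) σ = -190.1 MPa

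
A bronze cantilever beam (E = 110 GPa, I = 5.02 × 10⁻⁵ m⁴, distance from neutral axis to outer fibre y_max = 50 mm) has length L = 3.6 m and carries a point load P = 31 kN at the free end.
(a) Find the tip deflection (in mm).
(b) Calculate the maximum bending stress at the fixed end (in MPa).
(a) Tip deflection of a cantilever with an end point load: δ = P·L^3 / (3·E·I). Convert P = 31 kN = 31000 N, E = 110 GPa = 1.1 × 10¹¹ Pa.
  δ = (31000 × 3.6^3) / (3 × (1.1 × 10¹¹) × (5.02 × 10⁻⁵)) = 0.08731 m = 87.31 mm
(b) Maximum bending moment at the fixed end: M = P·L = 31000 × 3.6 = 111600 N·m. Convert y_max = 50 mm = 0.05 m.
  σ = M·y_max / I = (111600 × 0.05) / (5.02 × 10⁻⁵) = 1.112 × 10⁸ Pa = 111.2 MPa
Final answer: (a) δ = 87.31 mm, (b) σ = 111.2 MPa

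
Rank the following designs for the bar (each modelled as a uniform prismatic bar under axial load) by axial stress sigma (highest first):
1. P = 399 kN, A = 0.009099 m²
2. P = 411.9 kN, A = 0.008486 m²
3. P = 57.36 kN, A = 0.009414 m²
Model: a uniform prismatic bar under axial load, so sigma = P / A (SI units).
  Case 1: sigma = 399000 / 0.009099 = 4.385 × 10⁷ Pa = 43.85 MPa
  Case 2: sigma = 411900 / 0.008486 = 4.854 × 10⁷ Pa = 48.54 MPa
  Case 3: sigma = 57360 / 0.009414 = 6.093 × 10⁶ Pa = 6.093 MPa
Ordering: 48.54 MPa (case 2) > 43.85 MPa (case 1) > 6.093 MPa (case 3)
Final answer: 2, 1, 3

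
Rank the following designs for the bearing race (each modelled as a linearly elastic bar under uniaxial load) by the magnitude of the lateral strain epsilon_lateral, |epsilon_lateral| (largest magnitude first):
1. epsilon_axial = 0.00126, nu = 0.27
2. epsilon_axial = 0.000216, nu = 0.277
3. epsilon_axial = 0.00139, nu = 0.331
Model: a linearly elastic bar under uniaxial load, so epsilon_lateral = -nu·epsilon_axial (SI units).
  Case 1: epsilon_lateral = -(0.27 × 0.00126) = -0.0003402
  Case 2: epsilon_lateral = -(0.277 × 0.000216) = -5.983 × 10⁻⁵
  Case 3: epsilon_lateral = -(0.331 × 0.00139) = -0.0004601
Ordering by |epsilon_lateral|: 0.0004601 (case 3) > 0.0003402 (case 1) > 5.983 × 10⁻⁵ (case 2)
Final answer: 3, 1, 2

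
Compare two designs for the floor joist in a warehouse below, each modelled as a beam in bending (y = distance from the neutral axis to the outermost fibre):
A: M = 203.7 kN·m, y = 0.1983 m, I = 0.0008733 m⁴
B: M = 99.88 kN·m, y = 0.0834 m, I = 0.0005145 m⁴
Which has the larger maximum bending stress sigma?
Model: a beam in bending (y = distance from the neutral axis to the outermost fibre), so sigma = (M·y) / I (SI units).
  A: sigma = (203700 × 0.1983) / 0.0008733 = 4.625 × 10⁷ Pa = 46.25 MPa
  B: sigma = (99880 × 0.0834) / 0.0005145 = 1.619 × 10⁷ Pa = 16.19 MPa
46.25 MPa > 16.19 MPa, so A is larger.
Final answer: A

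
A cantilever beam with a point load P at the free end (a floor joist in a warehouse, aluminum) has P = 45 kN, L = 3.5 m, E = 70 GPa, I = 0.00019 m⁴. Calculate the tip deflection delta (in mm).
Model: a cantilever beam with a point load P at the free end, so delta = (P·L^3) / (3·E·I).
Convert to SI units:
  P = 45 kN = 45000 N
  E = 70 GPa = 7 × 10¹⁰ Pa
Substitute:
  delta = (45000 × 3.5^3) / (3 × (7 × 10¹⁰) × 0.00019)
  delta = 0.04836 m
Convert: delta = 0.04836 m = 48.36 mm
Final answer: delta = 48.36 mm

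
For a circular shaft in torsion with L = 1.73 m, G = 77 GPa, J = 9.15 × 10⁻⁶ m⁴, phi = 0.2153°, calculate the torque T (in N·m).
Model: a circular shaft in torsion, so phi = (T·L) / (G·J).
Solve for T: T = (phi·G·J) / L.
Convert to SI units:
  G = 77 GPa = 7.7 × 10¹⁰ Pa
  phi = 0.2153° = 0.003758 rad
Substitute:
  T = (0.003758 × (7.7 × 10¹⁰) × (9.15 × 10⁻⁶)) / 1.73
  T = 1530 N·m
Final answer: T = 1530 N·m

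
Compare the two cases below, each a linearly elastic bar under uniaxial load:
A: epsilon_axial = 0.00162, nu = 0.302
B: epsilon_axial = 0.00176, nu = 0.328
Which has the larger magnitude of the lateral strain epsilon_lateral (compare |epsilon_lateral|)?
Model: a linearly elastic bar under uniaxial load, so epsilon_lateral = -nu·epsilon_axial (SI units).
  A: epsilon_lateral = -(0.302 × 0.00162) = -0.0004892
  B: epsilon_lateral = -(0.328 × 0.00176) = -0.0005773
|epsilon_lateral|: A = 0.0004892, B = 0.0005773, so B is larger in magnitude.
Final answer: B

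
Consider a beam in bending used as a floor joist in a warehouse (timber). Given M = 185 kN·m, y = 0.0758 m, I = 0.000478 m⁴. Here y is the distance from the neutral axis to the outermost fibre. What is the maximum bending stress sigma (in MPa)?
Model: a beam in bending, so sigma = (M·y) / I.
Convert to SI units:
  M = 185 kN·m = 185000 N·m
Substitute:
  sigma = (185000 × 0.0758) / 0.000478
  sigma = 2.934 × 10⁷ Pa
Convert: sigma = 2.934 × 10⁷ Pa = 29.34 MPa
Final answer: sigma = 29.34 MPa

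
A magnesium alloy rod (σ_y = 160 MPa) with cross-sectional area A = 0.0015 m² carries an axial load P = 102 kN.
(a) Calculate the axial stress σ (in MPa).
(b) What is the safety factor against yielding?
(a) Axial stress σ = P/A. Convert P = 102 kN = 102000 N.
  σ = 102000 / 0.0015 = 6.8 × 10⁷ Pa = 68 MPa
(b) Safety factor SF = σ_y/σ = 160 / 68 = 2.353
Final answer: (a) σ = 68 MPa, (b) SF = 2.353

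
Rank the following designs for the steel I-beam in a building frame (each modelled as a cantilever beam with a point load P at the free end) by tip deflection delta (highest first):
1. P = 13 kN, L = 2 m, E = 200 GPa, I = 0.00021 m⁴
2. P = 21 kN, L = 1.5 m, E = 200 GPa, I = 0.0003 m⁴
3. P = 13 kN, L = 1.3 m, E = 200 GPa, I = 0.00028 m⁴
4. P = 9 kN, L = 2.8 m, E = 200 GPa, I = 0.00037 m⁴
Model: a cantilever beam with a point load P at the free end, so delta = (P·L^3) / (3·E·I) (SI units).
  Case 1: delta = (13000 × 2^3) / (3 × (2 × 10¹¹) × 0.00021) = 0.0008254 m = 0.8254 mm
  Case 2: delta = (21000 × 1.5^3) / (3 × (2 × 10¹¹) × 0.0003) = 0.0003938 m = 0.3938 mm
  Case 3: delta = (13000 × 1.3^3) / (3 × (2 × 10¹¹) × 0.00028) = 0.00017 m = 0.17 mm
  Case 4: delta = (9000 × 2.8^3) / (3 × (2 × 10¹¹) × 0.00037) = 0.0008899 m = 0.8899 mm
Ordering: 0.8899 mm (case 4) > 0.8254 mm (case 1) > 0.3938 mm (case 2) > 0.17 mm (case 3)
Final answer: 4, 1, 2, 3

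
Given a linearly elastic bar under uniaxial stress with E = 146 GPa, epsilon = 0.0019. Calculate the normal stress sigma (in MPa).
Model: a linearly elastic bar under uniaxial stress, so sigma = E·epsilon.
Convert to SI units:
  E = 146 GPa = 1.46 × 10¹¹ Pa
Substitute:
  sigma = (1.46 × 10¹¹) × 0.0019
  sigma = 2.774 × 10⁸ Pa
Convert: sigma = 2.774 × 10⁸ Pa = 277.4 MPa
Final answer: sigma = 277.4 MPa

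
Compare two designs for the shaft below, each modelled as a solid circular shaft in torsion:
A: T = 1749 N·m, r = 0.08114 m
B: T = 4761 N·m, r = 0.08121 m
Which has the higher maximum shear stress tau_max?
Model: a solid circular shaft in torsion, so tau_max = (2·T) / (π·r^3) (SI units).
  A: tau_max = (2 × 1749) / (π × 0.08114^3) = 2.084 × 10⁶ Pa = 2.084 MPa
  B: tau_max = (2 × 4761) / (π × 0.08121^3) = 5.659 × 10⁶ Pa = 5.659 MPa
5.659 MPa > 2.084 MPa, so B is larger.
Final answer: B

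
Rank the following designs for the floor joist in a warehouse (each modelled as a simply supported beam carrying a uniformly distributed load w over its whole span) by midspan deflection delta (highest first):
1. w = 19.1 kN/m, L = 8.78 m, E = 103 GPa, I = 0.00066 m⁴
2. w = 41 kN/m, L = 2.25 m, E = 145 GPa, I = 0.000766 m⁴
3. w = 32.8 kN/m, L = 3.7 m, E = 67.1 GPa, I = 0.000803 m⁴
Model: a simply supported beam carrying a uniformly distributed load w over its whole span, so delta = (5·w·L^4) / (384·E·I) (SI units).
  Case 1: delta = (5 × 19100 × 8.78^4) / (384 × (1.03 × 10¹¹) × 0.00066) = 0.02174 m = 21.74 mm
  Case 2: delta = (5 × 41000 × 2.25^4) / (384 × (1.45 × 10¹¹) × 0.000766) = 0.0001232 m = 0.1232 mm
  Case 3: delta = (5 × 32800 × 3.7^4) / (384 × (6.71 × 10¹⁰) × 0.000803) = 0.001486 m = 1.486 mm
Ordering: 21.74 mm (case 1) > 1.486 mm (case 3) > 0.1232 mm (case 2)
Final answer: 1, 3, 2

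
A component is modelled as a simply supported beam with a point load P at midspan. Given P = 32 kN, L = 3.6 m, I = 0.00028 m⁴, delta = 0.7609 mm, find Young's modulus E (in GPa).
Model: a simply supported beam with a point load P at midspan, so delta = (P·L^3) / (48·E·I).
Solve for E: E = (P·L^3) / (48·delta·I).
Convert to SI units:
  P = 32 kN = 32000 N
  delta = 0.7609 mm = 0.0007609 m
Substitute:
  E = (32000 × 3.6^3) / (48 × 0.0007609 × 0.00028)
  E = 1.46 × 10¹¹ Pa
Convert: E = 1.46 × 10¹¹ Pa = 146 GPa
Final answer: E = 146 GPa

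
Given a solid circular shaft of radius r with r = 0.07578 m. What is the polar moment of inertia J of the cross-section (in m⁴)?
Model: a solid circular shaft of radius r, so J = (π·r^4) / 2.
Substitute:
  J = (π × 0.07578^4) / 2
  J = 5.18 × 10⁻⁵ m⁴
Final answer: J = 5.18 × 10⁻⁵ m⁴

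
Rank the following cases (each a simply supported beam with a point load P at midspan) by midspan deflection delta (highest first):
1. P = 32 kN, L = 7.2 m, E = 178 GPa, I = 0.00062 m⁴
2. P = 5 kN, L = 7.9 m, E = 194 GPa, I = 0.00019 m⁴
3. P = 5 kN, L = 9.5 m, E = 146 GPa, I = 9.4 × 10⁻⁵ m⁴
Model: a simply supported beam with a point load P at midspan, so delta = (P·L^3) / (48·E·I) (SI units).
  Case 1: delta = (32000 × 7.2^3) / (48 × (1.78 × 10¹¹) × 0.00062) = 0.002255 m = 2.255 mm
  Case 2: delta = (5000 × 7.9^3) / (48 × (1.94 × 10¹¹) × 0.00019) = 0.001393 m = 1.393 mm
  Case 3: delta = (5000 × 9.5^3) / (48 × (1.46 × 10¹¹) × (9.4 × 10⁻⁵)) = 0.006508 m = 6.508 mm
Ordering: 6.508 mm (case 3) > 2.255 mm (case 1) > 1.393 mm (case 2)
Final answer: 3, 1, 2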